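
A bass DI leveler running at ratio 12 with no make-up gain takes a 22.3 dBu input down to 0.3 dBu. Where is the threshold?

-1.7 dBu

Gain reduction = 22.3 − 0.3 = 22 dB; output overshoot = GR / (R − 1) = 22 / 11 = 2 dB.
Threshold = output − output overshoot = 0.3 − 2 = -1.7 dBu.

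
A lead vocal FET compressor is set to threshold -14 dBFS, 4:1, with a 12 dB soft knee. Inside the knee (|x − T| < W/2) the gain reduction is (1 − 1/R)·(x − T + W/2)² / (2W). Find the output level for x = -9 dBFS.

-12.78125 dBFS

x − T + W/2 = -9 − (-14) + 6 = 11.
GR = (1 − 1/4) × 11² / 24 = 0.75 × 121 / 24 = 3.78125 dB.
Output = -9 − 3.78125 = -12.78125 dBFS.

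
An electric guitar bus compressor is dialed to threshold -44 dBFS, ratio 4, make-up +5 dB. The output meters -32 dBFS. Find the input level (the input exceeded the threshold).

-16 dBFS

Before make-up, the level was -32 − 5 = -37 dBFS.
The compressed level sits -37 − (-44) = 7 dB over threshold.
Before 4:1 compression the overshoot was 7 × 4 = 28 dB, so input = -44 + 28 = -16 dBFS.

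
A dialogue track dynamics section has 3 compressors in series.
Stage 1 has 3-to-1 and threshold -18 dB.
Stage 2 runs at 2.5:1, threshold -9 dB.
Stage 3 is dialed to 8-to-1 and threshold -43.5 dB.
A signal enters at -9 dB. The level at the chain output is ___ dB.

Stage 1: 9 dB above -18 dB, reduced 3:1 to 3 dB above → -15 dB.
Stage 2: below threshold (-15 ≤ -9); passes unchanged; output -15 dB.
Stage 3: -15 dB is 28.5 dB over -43.5 dB; at 8:1 that becomes 3.5625 dB over, giving -39.9375 dB.

-39.9375 dB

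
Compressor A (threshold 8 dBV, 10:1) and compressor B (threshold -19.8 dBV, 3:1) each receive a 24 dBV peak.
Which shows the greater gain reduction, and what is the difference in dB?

B, by 14.8 dB

A: overshoot 16 dB → output overshoot 1.6 dB → GR 14.4 dB.
B: overshoot 43.8 dB → output overshoot 14.6 dB → GR 29.2 dB.
B reduces 14.8 dB more.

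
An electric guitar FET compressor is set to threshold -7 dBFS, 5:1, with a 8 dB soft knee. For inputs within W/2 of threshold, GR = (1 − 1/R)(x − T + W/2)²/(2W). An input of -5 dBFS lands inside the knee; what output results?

-6.8 dBFS

x − T + W/2 = -5 − (-7) + 4 = 6.
GR = (1 − 1/5) × 6² / 16 = 0.8 × 36 / 16 = 1.8 dB.
Output = -5 − 1.8 = -6.8 dBFS.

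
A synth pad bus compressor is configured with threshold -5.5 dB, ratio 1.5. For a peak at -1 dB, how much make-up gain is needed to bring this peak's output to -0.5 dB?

2 dB

The peak compresses to -5.5 + 4.5/1.5 = -2.5 dB.
To reach -0.5 dB requires -0.5 − (-2.5) = 2 dB of make-up.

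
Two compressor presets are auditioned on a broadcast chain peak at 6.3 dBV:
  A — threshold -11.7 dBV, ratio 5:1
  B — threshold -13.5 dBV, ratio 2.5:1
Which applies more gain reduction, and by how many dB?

A, by 2.52 dB

A: 18 dB over, compressed to 3.6 dB over, so 14.4 dB of GR.
B: 19.8 dB over, compressed to 7.92 dB over, so 11.88 dB of GR.
A reduces 2.52 dB more.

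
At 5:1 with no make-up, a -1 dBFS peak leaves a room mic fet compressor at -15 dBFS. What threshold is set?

-18.5 dBFS

Input is 17.5 dB above T (since output overshoot × R = input overshoot: (-15 − T)·5 = -1 − T gives T = -18.5 dBFS).
Check: -18.5 + (-1 − (-18.5))/5 = -18.5 + 3.5 = -15 dBFS. ✓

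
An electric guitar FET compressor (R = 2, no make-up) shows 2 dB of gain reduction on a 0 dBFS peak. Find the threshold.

Gain reduction = 0 − (-2) = 2 dB; output overshoot = GR / (R − 1) = 2 / 1 = 2 dB.
Threshold = output − output overshoot = -2 − 2 = -4 dBFS.

-4 dBFS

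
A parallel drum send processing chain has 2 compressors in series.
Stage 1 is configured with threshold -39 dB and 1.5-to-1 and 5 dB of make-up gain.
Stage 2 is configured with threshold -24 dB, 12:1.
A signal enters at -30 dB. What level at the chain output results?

Stage 1: -30 dB is 9 dB over -39 dB; at 1.5:1 that becomes 6 dB over, giving -33 dB; +5 dB make-up → -28 dB.
Stage 2: -28 dB is at or below the -24 dB threshold — no compression; output -28 dB.

-28 dB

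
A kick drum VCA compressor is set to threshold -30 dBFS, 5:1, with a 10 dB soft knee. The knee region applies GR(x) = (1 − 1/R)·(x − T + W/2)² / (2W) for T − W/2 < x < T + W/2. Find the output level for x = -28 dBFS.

x − T + W/2 = -28 − (-30) + 5 = 7.
GR = (1 − 1/5) × 7² / 20 = 0.8 × 49 / 20 = 1.96 dB.
Output = -28 − 1.96 = -29.96 dBFS.

-29.96 dBFS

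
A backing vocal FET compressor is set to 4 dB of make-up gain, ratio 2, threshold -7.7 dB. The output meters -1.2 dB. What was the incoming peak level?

Remove make-up: -1.2 − 4 = -5.2 dB.
The compressed level sits -5.2 − (-7.7) = 2.5 dB over threshold.
Undo the ratio: input overshoot = 2.5 × 2 = 5 dB, giving input = -2.7 dB.

-2.7 dB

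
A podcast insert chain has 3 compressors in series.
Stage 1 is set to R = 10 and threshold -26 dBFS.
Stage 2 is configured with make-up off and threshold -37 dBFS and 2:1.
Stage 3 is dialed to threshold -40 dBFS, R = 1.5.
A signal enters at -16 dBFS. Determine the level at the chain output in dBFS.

-34 dBFS

Stage 1: overshoot 10 dB → 10/10 = 1 dB → -25 dBFS.
Stage 2: overshoot 12 dB → 12/2 = 6 dB → -31 dBFS.
Stage 3: overshoot 9 dB → 9/1.5 = 6 dB → -34 dBFS.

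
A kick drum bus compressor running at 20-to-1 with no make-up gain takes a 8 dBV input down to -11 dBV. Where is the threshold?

Input is 20 dB above T (since output overshoot × R = input overshoot: (-11 − T)·20 = 8 − T gives T = -12 dBV).
Check: -12 + (8 − (-12))/20 = -12 + 1 = -11 dBV. ✓

-12 dBV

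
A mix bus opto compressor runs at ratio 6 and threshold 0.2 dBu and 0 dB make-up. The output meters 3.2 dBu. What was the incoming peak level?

That's 3 dB above the 0.2 dBu threshold.
Input overshoot = R × output overshoot = 18 dB → input = 0.2 + 18 = 18.2 dBu.

18.2 dBu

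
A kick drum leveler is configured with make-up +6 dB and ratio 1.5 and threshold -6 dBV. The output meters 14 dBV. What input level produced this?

Remove make-up: 14 − 6 = 8 dBV.
Post-compression overshoot = 8 − (-6) = 14 dB.
Input overshoot = R × output overshoot = 21 dB → input = -6 + 21 = 15 dBV.

15 dBV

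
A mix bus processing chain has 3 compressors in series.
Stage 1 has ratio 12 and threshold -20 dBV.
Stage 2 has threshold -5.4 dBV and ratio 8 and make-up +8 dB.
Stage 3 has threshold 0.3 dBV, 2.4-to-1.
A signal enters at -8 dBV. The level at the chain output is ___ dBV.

Stage 1: overshoot 12 dB → 12/12 = 1 dB → -19 dBV.
Stage 2: below threshold (-19 ≤ -5.4); passes unchanged; make-up brings it to -11 dBV.
Stage 3: -11 dBV is at or below the 0.3 dBV threshold — no compression; output -11 dBV.

-11 dBV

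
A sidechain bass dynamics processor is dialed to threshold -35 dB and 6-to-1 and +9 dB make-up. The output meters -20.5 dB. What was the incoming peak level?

Remove make-up: -20.5 − 9 = -29.5 dB.
Post-compression overshoot = -29.5 − (-35) = 5.5 dB.
Undo the ratio: input overshoot = 5.5 × 6 = 33 dB, giving input = -2 dB.

-2 dB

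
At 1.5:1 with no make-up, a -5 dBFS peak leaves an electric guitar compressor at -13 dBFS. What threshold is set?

-29 dBFS

Let T be the threshold. Output overshoot = (input overshoot)/R, so -13 − T = (-5 − T)/1.5.
1.5·(-13 − T) = -5 − T → 0.5·T = -19.5 − (-5) = -14.5.
T = -14.5/0.5 = -29 dBFS.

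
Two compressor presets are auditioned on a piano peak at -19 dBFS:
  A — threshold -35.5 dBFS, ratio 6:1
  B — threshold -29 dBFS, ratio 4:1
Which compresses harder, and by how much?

A: GR = 16.5 − 16.5/6 = 13.75 dB.
B: GR = 10 − 10/4 = 7.5 dB.
A applies 6.25 dB more gain reduction.

A, by 6.25 dB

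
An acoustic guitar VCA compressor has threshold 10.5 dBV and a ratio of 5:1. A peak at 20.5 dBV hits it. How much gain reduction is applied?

8 dB

20.5 dBV exceeds the threshold by 10 dB.
A 5:1 ratio leaves 2 dB of that excess.
GR = overshoot in − overshoot out = 10 − 2 = 8 dB.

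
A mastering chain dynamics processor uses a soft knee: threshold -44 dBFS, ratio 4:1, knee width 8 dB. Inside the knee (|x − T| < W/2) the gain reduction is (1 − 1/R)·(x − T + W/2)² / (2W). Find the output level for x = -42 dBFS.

-43.6875 dBFS

x − T + W/2 = -42 − (-44) + 4 = 6.
GR = (1 − 1/4) × 6² / 16 = 0.75 × 36 / 16 = 1.6875 dB.
Output = -42 − 1.6875 = -43.6875 dBFS.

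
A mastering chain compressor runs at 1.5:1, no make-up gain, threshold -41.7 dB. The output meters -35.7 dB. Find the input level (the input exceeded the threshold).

The compressed level sits -35.7 − (-41.7) = 6 dB over threshold.
Input overshoot = R × output overshoot = 9 dB → input = -41.7 + 9 = -32.7 dB.

-32.7 dB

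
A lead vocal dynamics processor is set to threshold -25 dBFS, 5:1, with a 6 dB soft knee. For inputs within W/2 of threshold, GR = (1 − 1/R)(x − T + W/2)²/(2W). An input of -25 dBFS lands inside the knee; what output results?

-25.6 dBFS

x − T + W/2 = -25 − (-25) + 3 = 3.
GR = (1 − 1/5) × 3² / 12 = 0.8 × 9 / 12 = 0.6 dB.
Output = -25 − 0.6 = -25.6 dBFS.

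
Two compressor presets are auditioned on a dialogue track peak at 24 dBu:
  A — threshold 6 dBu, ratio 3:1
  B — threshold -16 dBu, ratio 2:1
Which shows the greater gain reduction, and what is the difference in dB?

B, by 8 dB

A: 18 dB over, compressed to 6 dB over, so 12 dB of GR.
B: 40 dB over, compressed to 20 dB over, so 20 dB of GR.
B reduces 8 dB more.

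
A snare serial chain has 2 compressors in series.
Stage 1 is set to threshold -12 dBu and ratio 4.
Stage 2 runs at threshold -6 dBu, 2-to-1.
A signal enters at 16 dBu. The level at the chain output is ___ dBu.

Stage 1: 16 dBu is 28 dB over -12 dBu; at 4:1 that becomes 7 dB over, giving -5 dBu.
Stage 2: 1 dB above -6 dBu, reduced 2:1 to 0.5 dB above → -5.5 dBu.

-5.5 dBu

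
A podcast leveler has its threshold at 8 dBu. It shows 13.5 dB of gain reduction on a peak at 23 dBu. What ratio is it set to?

10:1

Input overshoot = 23 − 8 = 15 dB.
Output overshoot = 15 − 13.5 = 1.5 dB.
Ratio = input overshoot / output overshoot = 15 / 1.5 = 10.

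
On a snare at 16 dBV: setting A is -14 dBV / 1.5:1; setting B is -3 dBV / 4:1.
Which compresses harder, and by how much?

B, by 4.25 dB

A: 30 dB over, compressed to 20 dB over, so 10 dB of GR.
B: 19 dB over, compressed to 4.75 dB over, so 14.25 dB of GR.
B reduces 4.25 dB more.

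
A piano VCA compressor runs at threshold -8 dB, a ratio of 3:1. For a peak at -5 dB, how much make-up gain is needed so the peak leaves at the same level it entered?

The peak compresses to -8 + 3/3 = -7 dB.
To reach -5 dB requires -5 − (-7) = 2 dB of make-up.

2 dB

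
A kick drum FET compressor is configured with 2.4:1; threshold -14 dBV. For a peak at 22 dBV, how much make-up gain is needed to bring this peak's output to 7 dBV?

Overshoot 36 dB → 36/2.4 = 15 dB after compression, so the compressed level is -14 + 15 = 1 dBV.
Make-up = target − compressed = 7 − 1 = 6 dB.

6 dB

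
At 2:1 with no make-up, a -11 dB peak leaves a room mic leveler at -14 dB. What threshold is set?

Let T be the threshold. Output overshoot = (input overshoot)/R, so -14 − T = (-11 − T)/2.
2·(-14 − T) = -11 − T → 1·T = -28 − (-11) = -17.
T = -17/1 = -17 dB.

-17 dB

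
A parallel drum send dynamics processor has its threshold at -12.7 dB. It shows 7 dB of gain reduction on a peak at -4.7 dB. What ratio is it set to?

Input overshoot = -4.7 − (-12.7) = 8 dB.
Output overshoot = 8 − 7 = 1 dB.
Ratio = input overshoot / output overshoot = 8 / 1 = 8.

8:1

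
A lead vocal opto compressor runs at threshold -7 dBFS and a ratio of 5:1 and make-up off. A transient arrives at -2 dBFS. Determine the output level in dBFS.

-6 dBFS

Overshoot: -2 − (-7) = 5 dB.
5:1 compression reduces that to 5/5 = 1 dB over.
So the level is -7 + 1 = -6 dBFS.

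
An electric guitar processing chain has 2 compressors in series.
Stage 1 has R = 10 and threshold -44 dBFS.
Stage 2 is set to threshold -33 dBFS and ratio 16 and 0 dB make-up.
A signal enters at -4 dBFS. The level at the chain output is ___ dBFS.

Stage 1: 40 dB above -44 dBFS, reduced 10:1 to 4 dB above → -40 dBFS.
Stage 2: below threshold (-40 ≤ -33); passes unchanged; output -40 dBFS.

-40 dBFS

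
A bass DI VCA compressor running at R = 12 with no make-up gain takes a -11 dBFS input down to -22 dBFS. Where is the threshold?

-23 dBFS

Let T be the threshold. Output overshoot = (input overshoot)/R, so -22 − T = (-11 − T)/12.
12·(-22 − T) = -11 − T → 11·T = -264 − (-11) = -253.
T = -253/11 = -23 dBFS.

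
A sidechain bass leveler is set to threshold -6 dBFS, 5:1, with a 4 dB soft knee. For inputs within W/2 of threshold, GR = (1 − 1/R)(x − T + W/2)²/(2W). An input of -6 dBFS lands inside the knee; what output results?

-6.4 dBFS

x − T + W/2 = -6 − (-6) + 2 = 2.
GR = (1 − 1/5) × 2² / 8 = 0.8 × 4 / 8 = 0.4 dB.
Output = -6 − 0.4 = -6.4 dBFS.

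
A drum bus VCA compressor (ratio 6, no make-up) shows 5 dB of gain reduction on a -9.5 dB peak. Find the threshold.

-15.5 dB

Input is 6 dB above T (since output overshoot × R = input overshoot: (-14.5 − T)·6 = -9.5 − T gives T = -15.5 dB).
Check: -15.5 + (-9.5 − (-15.5))/6 = -15.5 + 1 = -14.5 dB. ✓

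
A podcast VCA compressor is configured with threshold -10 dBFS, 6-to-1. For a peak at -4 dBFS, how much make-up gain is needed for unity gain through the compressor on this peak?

5 dB

Overshoot 6 dB → 6/6 = 1 dB after compression, so the compressed level is -10 + 1 = -9 dBFS.
Make-up = target − compressed = -4 − (-9) = 5 dB.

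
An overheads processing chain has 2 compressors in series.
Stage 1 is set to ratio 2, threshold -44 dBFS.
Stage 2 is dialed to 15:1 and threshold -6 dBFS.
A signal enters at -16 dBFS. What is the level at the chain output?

Stage 1: overshoot 28 dB → 28/2 = 14 dB → -30 dBFS.
Stage 2: -30 dBFS ≤ -6 dBFS, so stage 2 doesn't engage; output -30 dBFS.

-30 dBFS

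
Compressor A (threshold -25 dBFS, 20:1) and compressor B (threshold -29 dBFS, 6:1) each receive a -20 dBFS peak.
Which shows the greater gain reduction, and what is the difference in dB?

B, by 2.75 dB

A: GR = 5 − 5/20 = 4.75 dB.
B: GR = 9 − 9/6 = 7.5 dB.
B reduces 2.75 dB more.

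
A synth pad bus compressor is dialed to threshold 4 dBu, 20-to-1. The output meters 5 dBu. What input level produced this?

That's 1 dB above the 4 dBu threshold.
Undo the ratio: input overshoot = 1 × 20 = 20 dB, giving input = 24 dBu.

24 dBu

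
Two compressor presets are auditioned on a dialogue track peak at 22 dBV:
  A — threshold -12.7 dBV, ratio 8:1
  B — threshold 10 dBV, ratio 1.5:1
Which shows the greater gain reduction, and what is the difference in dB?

A, by 26.3625 dB

A: 34.7 dB over, compressed to 4.3375 dB over, so 30.3625 dB of GR.
B: 12 dB over, compressed to 8 dB over, so 4 dB of GR.
A applies 26.3625 dB more gain reduction.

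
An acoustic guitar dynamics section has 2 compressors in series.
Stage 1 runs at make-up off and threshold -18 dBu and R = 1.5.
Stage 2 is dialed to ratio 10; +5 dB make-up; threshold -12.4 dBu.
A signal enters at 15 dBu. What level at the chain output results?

Stage 1: 33 dB above -18 dBu, reduced 1.5:1 to 22 dB above → 4 dBu.
Stage 2: 4 dBu is 16.4 dB over -12.4 dBu; at 10:1 that becomes 1.64 dB over, giving -10.76 dBu; +5 dB make-up → -5.76 dBu.

-5.76 dBu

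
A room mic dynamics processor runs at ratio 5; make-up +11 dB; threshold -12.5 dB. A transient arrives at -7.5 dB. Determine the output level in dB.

Overshoot: -7.5 − (-12.5) = 5 dB.
At 5:1 the overshoot is divided by 5, leaving 1 dB above threshold.
That puts the output at -11.5 dB; make-up adds 11 dB, giving -0.5 dB.

-0.5 dB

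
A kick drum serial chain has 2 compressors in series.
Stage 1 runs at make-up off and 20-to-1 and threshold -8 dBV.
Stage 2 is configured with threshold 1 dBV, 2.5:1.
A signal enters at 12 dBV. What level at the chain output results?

Stage 1: 20 dB above -8 dBV, reduced 20:1 to 1 dB above → -7 dBV.
Stage 2: -7 dBV ≤ 1 dBV, so stage 2 doesn't engage; output -7 dBV.

-7 dBV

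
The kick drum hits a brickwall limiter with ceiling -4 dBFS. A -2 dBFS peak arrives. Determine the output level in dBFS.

-4 dBFS

At ∞:1, everything above -4 dBFS is held at the ceiling.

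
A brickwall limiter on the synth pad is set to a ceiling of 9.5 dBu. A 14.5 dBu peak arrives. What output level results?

The limiter clamps the peak to its 9.5 dBu ceiling.

9.5 dBu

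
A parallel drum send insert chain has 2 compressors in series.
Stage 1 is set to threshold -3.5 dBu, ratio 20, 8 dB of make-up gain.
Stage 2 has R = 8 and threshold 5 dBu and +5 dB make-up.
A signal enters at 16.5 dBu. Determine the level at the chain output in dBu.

Stage 1: 16.5 dBu is 20 dB over -3.5 dBu; at 20:1 that becomes 1 dB over, giving -2.5 dBu; +8 dB make-up → 5.5 dBu.
Stage 2: overshoot 0.5 dB → 0.5/8 = 0.0625 dB → 5.0625 dBu; +5 dB make-up → 10.0625 dBu.

10.0625 dBu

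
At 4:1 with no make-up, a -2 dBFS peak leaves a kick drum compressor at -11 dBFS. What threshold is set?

Gain reduction = -2 − (-11) = 9 dB; output overshoot = GR / (R − 1) = 9 / 3 = 3 dB.
Threshold = output − output overshoot = -11 − 3 = -14 dBFS.

-14 dBFS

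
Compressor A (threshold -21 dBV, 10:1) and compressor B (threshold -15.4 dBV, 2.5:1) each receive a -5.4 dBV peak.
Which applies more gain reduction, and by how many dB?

A, by 8.04 dB

A: 15.6 dB over, compressed to 1.56 dB over, so 14.04 dB of GR.
B: 10 dB over, compressed to 4 dB over, so 6 dB of GR.
A reduces 8.04 dB more.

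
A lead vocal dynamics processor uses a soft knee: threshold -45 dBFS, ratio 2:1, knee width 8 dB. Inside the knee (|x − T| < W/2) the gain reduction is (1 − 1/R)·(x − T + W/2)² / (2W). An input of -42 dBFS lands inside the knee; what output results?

-43.53125 dBFS

x − T + W/2 = -42 − (-45) + 4 = 7.
GR = (1 − 1/2) × 7² / 16 = 0.5 × 49 / 16 = 1.53125 dB.
Output = -42 − 1.53125 = -43.53125 dBFS.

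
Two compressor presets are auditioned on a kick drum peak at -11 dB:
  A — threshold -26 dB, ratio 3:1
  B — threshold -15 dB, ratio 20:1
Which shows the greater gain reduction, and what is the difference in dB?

A: overshoot 15 dB → output overshoot 5 dB → GR 10 dB.
B: overshoot 4 dB → output overshoot 0.2 dB → GR 3.8 dB.
Difference: 6.2 dB in favour of A.

A, by 6.2 dB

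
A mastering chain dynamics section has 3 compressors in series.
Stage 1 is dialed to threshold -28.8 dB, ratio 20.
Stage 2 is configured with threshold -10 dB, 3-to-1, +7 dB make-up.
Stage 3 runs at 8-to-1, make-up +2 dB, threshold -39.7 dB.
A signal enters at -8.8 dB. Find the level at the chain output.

-35.3375 dB

Stage 1: -8.8 dB is 20 dB over -28.8 dB; at 20:1 that becomes 1 dB over, giving -27.8 dB.
Stage 2: -27.8 dB ≤ -10 dB, so stage 2 doesn't engage; make-up brings it to -20.8 dB.
Stage 3: 18.9 dB above -39.7 dB, reduced 8:1 to 2.3625 dB above → -37.3375 dB; +2 dB make-up → -35.3375 dB.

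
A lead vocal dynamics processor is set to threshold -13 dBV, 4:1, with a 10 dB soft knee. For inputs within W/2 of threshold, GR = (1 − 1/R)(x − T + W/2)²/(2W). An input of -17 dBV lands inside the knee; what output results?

-17.0375 dBV

x − T + W/2 = -17 − (-13) + 5 = 1.
GR = (1 − 1/4) × 1² / 20 = 0.75 × 1 / 20 = 0.0375 dB.
Output = -17 − 0.0375 = -17.0375 dBV.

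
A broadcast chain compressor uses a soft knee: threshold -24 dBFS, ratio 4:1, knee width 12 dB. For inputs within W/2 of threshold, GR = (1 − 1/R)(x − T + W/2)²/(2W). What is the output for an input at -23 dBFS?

x − T + W/2 = -23 − (-24) + 6 = 7.
GR = (1 − 1/4) × 7² / 24 = 0.75 × 49 / 24 = 1.53125 dB.
Output = -23 − 1.53125 = -24.53125 dBFS.

-24.53125 dBFS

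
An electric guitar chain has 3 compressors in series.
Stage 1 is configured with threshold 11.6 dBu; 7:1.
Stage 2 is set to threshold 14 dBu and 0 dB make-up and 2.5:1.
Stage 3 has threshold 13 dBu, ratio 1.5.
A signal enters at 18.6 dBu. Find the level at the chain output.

Stage 1: 7 dB above 11.6 dBu, reduced 7:1 to 1 dB above → 12.6 dBu.
Stage 2: 12.6 dBu is at or below the 14 dBu threshold — no compression; output 12.6 dBu.
Stage 3: 12.6 dBu is at or below the 13 dBu threshold — no compression; output 12.6 dBu.

12.6 dBu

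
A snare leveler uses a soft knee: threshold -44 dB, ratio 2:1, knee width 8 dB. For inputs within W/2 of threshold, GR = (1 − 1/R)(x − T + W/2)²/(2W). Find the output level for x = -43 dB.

-43.78125 dB

x − T + W/2 = -43 − (-44) + 4 = 5.
GR = (1 − 1/2) × 5² / 16 = 0.5 × 25 / 16 = 0.78125 dB.
Output = -43 − 0.78125 = -43.78125 dB.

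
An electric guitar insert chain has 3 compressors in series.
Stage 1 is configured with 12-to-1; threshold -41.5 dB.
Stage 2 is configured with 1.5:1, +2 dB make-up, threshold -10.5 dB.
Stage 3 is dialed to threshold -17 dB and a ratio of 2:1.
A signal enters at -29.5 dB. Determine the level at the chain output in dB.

Stage 1: overshoot 12 dB → 12/12 = 1 dB → -40.5 dB.
Stage 2: -40.5 dB is at or below the -10.5 dB threshold — no compression; make-up brings it to -38.5 dB.
Stage 3: -38.5 dB is at or below the -17 dB threshold — no compression; output -38.5 dB.

-38.5 dB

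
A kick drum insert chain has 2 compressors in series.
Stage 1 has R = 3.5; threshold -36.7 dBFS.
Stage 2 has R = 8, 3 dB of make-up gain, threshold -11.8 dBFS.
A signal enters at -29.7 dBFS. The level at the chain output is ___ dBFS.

-31.7 dBFS

Stage 1: -29.7 dBFS is 7 dB over -36.7 dBFS; at 3.5:1 that becomes 2 dB over, giving -34.7 dBFS.
Stage 2: below threshold (-34.7 ≤ -11.8); passes unchanged; make-up brings it to -31.7 dBFS.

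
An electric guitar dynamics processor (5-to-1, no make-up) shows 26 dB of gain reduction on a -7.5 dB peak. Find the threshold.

Input is 32.5 dB above T (since output overshoot × R = input overshoot: (-33.5 − T)·5 = -7.5 − T gives T = -40 dB).
Check: -40 + (-7.5 − (-40))/5 = -40 + 6.5 = -33.5 dB. ✓

-40 dB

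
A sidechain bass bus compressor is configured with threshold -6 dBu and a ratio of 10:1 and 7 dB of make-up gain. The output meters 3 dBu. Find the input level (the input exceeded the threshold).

Stripping the +7 dB make-up gives -4 dBu at the gain stage.
Post-compression overshoot = -4 − (-6) = 2 dB.
Before 10:1 compression the overshoot was 2 × 10 = 20 dB, so input = -6 + 20 = 14 dBu.

14 dBu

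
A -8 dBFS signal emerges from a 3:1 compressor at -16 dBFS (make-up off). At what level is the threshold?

-20 dBFS

Input is 12 dB above T (since output overshoot × R = input overshoot: (-16 − T)·3 = -8 − T gives T = -20 dBFS).
Check: -20 + (-8 − (-20))/3 = -20 + 4 = -16 dBFS. ✓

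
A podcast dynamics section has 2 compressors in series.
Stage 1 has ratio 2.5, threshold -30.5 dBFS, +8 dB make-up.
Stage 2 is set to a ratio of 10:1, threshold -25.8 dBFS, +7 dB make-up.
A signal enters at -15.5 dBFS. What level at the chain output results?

-17.87 dBFS

Stage 1: overshoot 15 dB → 15/2.5 = 6 dB → -24.5 dBFS; +8 dB make-up → -16.5 dBFS.
Stage 2: -16.5 dBFS is 9.3 dB over -25.8 dBFS; at 10:1 that becomes 0.93 dB over, giving -24.87 dBFS; +7 dB make-up → -17.87 dBFS.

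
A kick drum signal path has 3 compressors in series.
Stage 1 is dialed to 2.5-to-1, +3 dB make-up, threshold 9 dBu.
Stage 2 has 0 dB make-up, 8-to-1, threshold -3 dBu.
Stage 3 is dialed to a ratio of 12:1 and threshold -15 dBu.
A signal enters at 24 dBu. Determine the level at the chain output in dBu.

Stage 1: overshoot 15 dB → 15/2.5 = 6 dB → 15 dBu; +3 dB make-up → 18 dBu.
Stage 2: 18 dBu is 21 dB over -3 dBu; at 8:1 that becomes 2.625 dB over, giving -0.375 dBu.
Stage 3: -0.375 dBu is 14.625 dB over -15 dBu; at 12:1 that becomes 1.21875 dB over, giving -13.78125 dBu.

-13.78125 dBu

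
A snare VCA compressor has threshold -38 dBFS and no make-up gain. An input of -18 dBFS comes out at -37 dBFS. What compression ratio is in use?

Input overshoot = -18 − (-38) = 20 dB; output overshoot = -37 − (-38) = 1 dB.
Ratio = 20 / 1 = 20.

20:1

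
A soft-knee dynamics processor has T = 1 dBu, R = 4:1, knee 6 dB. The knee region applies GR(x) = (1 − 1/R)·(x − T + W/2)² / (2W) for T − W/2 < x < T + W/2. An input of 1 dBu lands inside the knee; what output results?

0.4375 dBu

x − T + W/2 = 1 − 1 + 3 = 3.
GR = (1 − 1/4) × 3² / 12 = 0.75 × 9 / 12 = 0.5625 dB.
Output = 1 − 0.5625 = 0.4375 dBu.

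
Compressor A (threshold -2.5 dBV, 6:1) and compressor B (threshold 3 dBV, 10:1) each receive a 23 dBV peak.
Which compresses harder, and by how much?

A: overshoot 25.5 dB → output overshoot 4.25 dB → GR 21.25 dB.
B: overshoot 20 dB → output overshoot 2 dB → GR 18 dB.
A applies 3.25 dB more gain reduction.

A, by 3.25 dB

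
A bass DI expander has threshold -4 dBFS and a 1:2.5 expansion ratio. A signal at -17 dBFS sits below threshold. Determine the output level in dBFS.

-36.5 dBFS

Undershoot = (-4) − (-17) = 13 dB.
At 1:2.5, that expands to 32.5 dB under threshold.
Output = -4 − 32.5 = -36.5 dBFS.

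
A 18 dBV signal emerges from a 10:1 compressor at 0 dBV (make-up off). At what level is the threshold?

-2 dBV

Let T be the threshold. Output overshoot = (input overshoot)/R, so 0 − T = (18 − T)/10.
10·(0 − T) = 18 − T → 9·T = 0 − 18 = -18.
T = -18/9 = -2 dBV.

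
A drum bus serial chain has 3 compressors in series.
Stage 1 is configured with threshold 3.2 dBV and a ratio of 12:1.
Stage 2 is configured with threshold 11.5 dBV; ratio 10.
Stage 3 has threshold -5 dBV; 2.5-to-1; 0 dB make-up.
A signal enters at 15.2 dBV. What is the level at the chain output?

Stage 1: 12 dB above 3.2 dBV, reduced 12:1 to 1 dB above → 4.2 dBV.
Stage 2: 4.2 dBV is at or below the 11.5 dBV threshold — no compression; output 4.2 dBV.
Stage 3: 4.2 dBV is 9.2 dB over -5 dBV; at 2.5:1 that becomes 3.68 dB over, giving -1.32 dBV.

-1.32 dBV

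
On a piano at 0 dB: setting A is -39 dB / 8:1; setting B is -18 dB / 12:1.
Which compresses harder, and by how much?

A, by 17.625 dB

A: GR = 39 − 39/8 = 34.125 dB.
B: GR = 18 − 18/12 = 16.5 dB.
A applies 17.625 dB more gain reduction.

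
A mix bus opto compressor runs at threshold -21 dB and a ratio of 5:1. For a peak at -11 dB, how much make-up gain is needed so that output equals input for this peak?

The peak compresses to -21 + 10/5 = -19 dB.
To reach -11 dB requires -11 − (-19) = 8 dB of make-up.

8 dB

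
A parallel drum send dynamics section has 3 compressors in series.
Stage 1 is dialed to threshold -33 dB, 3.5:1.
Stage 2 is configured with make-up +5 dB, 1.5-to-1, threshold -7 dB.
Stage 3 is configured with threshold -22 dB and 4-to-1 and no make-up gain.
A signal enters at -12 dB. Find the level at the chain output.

Stage 1: overshoot 21 dB → 21/3.5 = 6 dB → -27 dB.
Stage 2: -27 dB is at or below the -7 dB threshold — no compression; make-up brings it to -22 dB.
Stage 3: below threshold (-22 ≤ -22); passes unchanged; output -22 dB.

-22 dB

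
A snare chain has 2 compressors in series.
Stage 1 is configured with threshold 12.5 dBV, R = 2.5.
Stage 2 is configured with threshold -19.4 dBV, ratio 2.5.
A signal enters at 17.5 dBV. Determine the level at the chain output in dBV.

Stage 1: 5 dB above 12.5 dBV, reduced 2.5:1 to 2 dB above → 14.5 dBV.
Stage 2: 33.9 dB above -19.4 dBV, reduced 2.5:1 to 13.56 dB above → -5.84 dBV.

-5.84 dBV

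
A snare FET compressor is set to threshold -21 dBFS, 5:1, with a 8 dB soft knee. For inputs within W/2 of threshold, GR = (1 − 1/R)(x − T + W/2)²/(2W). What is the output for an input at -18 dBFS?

x − T + W/2 = -18 − (-21) + 4 = 7.
GR = (1 − 1/5) × 7² / 16 = 0.8 × 49 / 16 = 2.45 dB.
Output = -18 − 2.45 = -20.45 dBFS.

-20.45 dBFS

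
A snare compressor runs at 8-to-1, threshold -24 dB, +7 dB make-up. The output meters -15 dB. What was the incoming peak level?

Before make-up, the level was -15 − 7 = -22 dB.
That's 2 dB above the -24 dB threshold.
Before 8:1 compression the overshoot was 2 × 8 = 16 dB, so input = -24 + 16 = -8 dB.

-8 dB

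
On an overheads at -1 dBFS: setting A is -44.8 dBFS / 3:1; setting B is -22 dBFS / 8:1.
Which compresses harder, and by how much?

A, by 10.825 dB

A: GR = 43.8 − 43.8/3 = 29.2 dB.
B: GR = 21 − 21/8 = 18.375 dB.
Difference: 10.825 dB in favour of A.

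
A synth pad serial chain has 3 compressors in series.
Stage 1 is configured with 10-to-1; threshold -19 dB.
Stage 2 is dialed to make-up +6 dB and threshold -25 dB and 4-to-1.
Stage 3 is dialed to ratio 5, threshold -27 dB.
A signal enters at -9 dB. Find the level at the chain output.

-25.05 dB

Stage 1: overshoot 10 dB → 10/10 = 1 dB → -18 dB.
Stage 2: 7 dB above -25 dB, reduced 4:1 to 1.75 dB above → -23.25 dB; +6 dB make-up → -17.25 dB.
Stage 3: -17.25 dB is 9.75 dB over -27 dB; at 5:1 that becomes 1.95 dB over, giving -25.05 dB.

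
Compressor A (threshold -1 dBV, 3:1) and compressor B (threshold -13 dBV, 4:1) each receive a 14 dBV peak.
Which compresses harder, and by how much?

A: overshoot 15 dB → output overshoot 5 dB → GR 10 dB.
B: overshoot 27 dB → output overshoot 6.75 dB → GR 20.25 dB.
Difference: 10.25 dB in favour of B.

B, by 10.25 dB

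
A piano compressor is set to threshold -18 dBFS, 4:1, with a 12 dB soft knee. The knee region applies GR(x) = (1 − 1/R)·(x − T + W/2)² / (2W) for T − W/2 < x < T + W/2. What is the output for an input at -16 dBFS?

-18 dBFS

x − T + W/2 = -16 − (-18) + 6 = 8.
GR = (1 − 1/4) × 8² / 24 = 0.75 × 64 / 24 = 2 dB.
Output = -16 − 2 = -18 dBFS.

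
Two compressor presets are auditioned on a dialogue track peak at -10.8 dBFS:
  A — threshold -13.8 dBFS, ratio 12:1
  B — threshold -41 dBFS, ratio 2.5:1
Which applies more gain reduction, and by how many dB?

A: 3 dB over, compressed to 0.25 dB over, so 2.75 dB of GR.
B: 30.2 dB over, compressed to 12.08 dB over, so 18.12 dB of GR.
Difference: 15.37 dB in favour of B.

B, by 15.37 dB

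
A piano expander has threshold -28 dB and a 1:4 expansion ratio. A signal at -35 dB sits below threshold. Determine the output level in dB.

Below threshold, a 1:4 expander applies gain = (4−1)×(T − x) of attenuation.
(4−1) × 7 = 21 dB, so output = -35 − 21 = -56 dB.

-56 dB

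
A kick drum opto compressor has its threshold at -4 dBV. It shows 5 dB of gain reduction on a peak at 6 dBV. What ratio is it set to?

Input overshoot = 6 − (-4) = 10 dB.
Output overshoot = 10 − 5 = 5 dB.
Ratio = input overshoot / output overshoot = 10 / 5 = 2.

2:1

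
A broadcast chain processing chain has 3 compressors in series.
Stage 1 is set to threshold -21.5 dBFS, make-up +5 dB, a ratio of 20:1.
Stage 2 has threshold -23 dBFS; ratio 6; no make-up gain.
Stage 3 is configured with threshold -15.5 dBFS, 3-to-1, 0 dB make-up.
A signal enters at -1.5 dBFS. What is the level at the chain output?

-21.75 dBFS

Stage 1: overshoot 20 dB → 20/20 = 1 dB → -20.5 dBFS; +5 dB make-up → -15.5 dBFS.
Stage 2: overshoot 7.5 dB → 7.5/6 = 1.25 dB → -21.75 dBFS.
Stage 3: below threshold (-21.75 ≤ -15.5); passes unchanged; output -21.75 dBFS.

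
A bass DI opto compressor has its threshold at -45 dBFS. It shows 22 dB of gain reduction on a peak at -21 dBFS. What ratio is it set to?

12:1

Input overshoot = -21 − (-45) = 24 dB.
Output overshoot = 24 − 22 = 2 dB.
Ratio = input overshoot / output overshoot = 24 / 2 = 12.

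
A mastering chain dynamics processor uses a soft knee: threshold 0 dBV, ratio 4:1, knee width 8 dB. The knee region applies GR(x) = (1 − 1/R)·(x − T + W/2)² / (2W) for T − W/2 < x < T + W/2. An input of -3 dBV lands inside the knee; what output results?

-3.046875 dBV

x − T + W/2 = -3 − 0 + 4 = 1.
GR = (1 − 1/4) × 1² / 16 = 0.75 × 1 / 16 = 0.046875 dB.
Output = -3 − 0.046875 = -3.046875 dBV.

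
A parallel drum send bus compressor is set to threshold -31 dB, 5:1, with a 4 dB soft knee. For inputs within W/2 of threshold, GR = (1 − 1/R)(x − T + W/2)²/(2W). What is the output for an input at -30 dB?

-30.9 dB

x − T + W/2 = -30 − (-31) + 2 = 3.
GR = (1 − 1/5) × 3² / 8 = 0.8 × 9 / 8 = 0.9 dB.
Output = -30 − 0.9 = -30.9 dB.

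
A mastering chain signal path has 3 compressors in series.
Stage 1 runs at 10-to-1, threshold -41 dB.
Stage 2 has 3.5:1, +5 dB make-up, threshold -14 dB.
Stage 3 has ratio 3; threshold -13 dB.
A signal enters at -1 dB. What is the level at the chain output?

Stage 1: -1 dB is 40 dB over -41 dB; at 10:1 that becomes 4 dB over, giving -37 dB.
Stage 2: -37 dB is at or below the -14 dB threshold — no compression; make-up brings it to -32 dB.
Stage 3: -32 dB is at or below the -13 dB threshold — no compression; output -32 dB.

-32 dB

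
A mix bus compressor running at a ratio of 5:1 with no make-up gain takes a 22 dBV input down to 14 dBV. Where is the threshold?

12 dBV

Gain reduction = 22 − 14 = 8 dB; output overshoot = GR / (R − 1) = 8 / 4 = 2 dB.
Threshold = output − output overshoot = 14 − 2 = 12 dBV.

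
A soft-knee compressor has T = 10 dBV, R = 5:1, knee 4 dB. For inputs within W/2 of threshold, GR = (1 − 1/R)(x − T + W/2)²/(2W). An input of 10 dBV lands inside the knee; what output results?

x − T + W/2 = 10 − 10 + 2 = 2.
GR = (1 − 1/5) × 2² / 8 = 0.8 × 4 / 8 = 0.4 dB.
Output = 10 − 0.4 = 9.6 dBV.

9.6 dBV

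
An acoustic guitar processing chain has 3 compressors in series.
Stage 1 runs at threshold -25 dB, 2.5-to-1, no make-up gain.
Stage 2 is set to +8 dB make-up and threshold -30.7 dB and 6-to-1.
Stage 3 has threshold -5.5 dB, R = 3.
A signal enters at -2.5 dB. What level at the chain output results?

Stage 1: overshoot 22.5 dB → 22.5/2.5 = 9 dB → -16 dB.
Stage 2: overshoot 14.7 dB → 14.7/6 = 2.45 dB → -28.25 dB; +8 dB make-up → -20.25 dB.
Stage 3: -20.25 dB is at or below the -5.5 dB threshold — no compression; output -20.25 dB.

-20.25 dB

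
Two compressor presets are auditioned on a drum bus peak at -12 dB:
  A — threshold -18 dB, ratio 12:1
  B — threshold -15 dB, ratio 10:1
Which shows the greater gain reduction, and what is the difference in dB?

A, by 2.8 dB

A: overshoot 6 dB → output overshoot 0.5 dB → GR 5.5 dB.
B: overshoot 3 dB → output overshoot 0.3 dB → GR 2.7 dB.
A applies 2.8 dB more gain reduction.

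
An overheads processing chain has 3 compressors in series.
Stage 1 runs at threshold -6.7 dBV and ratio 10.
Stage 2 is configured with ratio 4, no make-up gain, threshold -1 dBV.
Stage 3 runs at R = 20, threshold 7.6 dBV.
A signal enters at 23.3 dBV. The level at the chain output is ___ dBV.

Stage 1: 30 dB above -6.7 dBV, reduced 10:1 to 3 dB above → -3.7 dBV.
Stage 2: below threshold (-3.7 ≤ -1); passes unchanged; output -3.7 dBV.
Stage 3: below threshold (-3.7 ≤ 7.6); passes unchanged; output -3.7 dBV.

-3.7 dBV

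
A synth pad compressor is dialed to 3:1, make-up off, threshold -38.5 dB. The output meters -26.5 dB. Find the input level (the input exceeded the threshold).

Post-compression overshoot = -26.5 − (-38.5) = 12 dB.
Undo the ratio: input overshoot = 12 × 3 = 36 dB, giving input = -2.5 dB.

-2.5 dB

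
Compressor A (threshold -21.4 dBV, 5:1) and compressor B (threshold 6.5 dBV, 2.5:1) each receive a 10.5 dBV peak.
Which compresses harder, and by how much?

A: 31.9 dB over, compressed to 6.38 dB over, so 25.52 dB of GR.
B: 4 dB over, compressed to 1.6 dB over, so 2.4 dB of GR.
A applies 23.12 dB more gain reduction.

A, by 23.12 dB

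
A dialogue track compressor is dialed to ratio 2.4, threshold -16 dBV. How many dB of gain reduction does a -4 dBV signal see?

-4 dBV exceeds the threshold by 12 dB.
After 2.4:1 compression the overshoot becomes 12/2.4 = 5 dB.
So the signal is attenuated by 12 − 5 = 7 dB.

7 dB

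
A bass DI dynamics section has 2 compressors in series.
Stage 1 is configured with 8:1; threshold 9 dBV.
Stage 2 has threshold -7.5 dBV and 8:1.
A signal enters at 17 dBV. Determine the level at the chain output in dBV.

Stage 1: 17 dBV is 8 dB over 9 dBV; at 8:1 that becomes 1 dB over, giving 10 dBV.
Stage 2: 10 dBV is 17.5 dB over -7.5 dBV; at 8:1 that becomes 2.1875 dB over, giving -5.3125 dBV.

-5.3125 dBV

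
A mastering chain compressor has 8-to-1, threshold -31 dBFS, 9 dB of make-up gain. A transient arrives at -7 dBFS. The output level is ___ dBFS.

-7 dBFS sits 24 dB over threshold.
The 24 dB excess becomes 3 dB after 8:1 reduction.
That puts the output at -28 dBFS; make-up adds 9 dB, giving -19 dBFS.

-19 dBFS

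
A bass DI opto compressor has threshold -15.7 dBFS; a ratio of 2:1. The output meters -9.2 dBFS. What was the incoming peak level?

-2.7 dBFS

That's 6.5 dB above the -15.7 dBFS threshold.
Before 2:1 compression the overshoot was 6.5 × 2 = 13 dB, so input = -15.7 + 13 = -2.7 dBFS.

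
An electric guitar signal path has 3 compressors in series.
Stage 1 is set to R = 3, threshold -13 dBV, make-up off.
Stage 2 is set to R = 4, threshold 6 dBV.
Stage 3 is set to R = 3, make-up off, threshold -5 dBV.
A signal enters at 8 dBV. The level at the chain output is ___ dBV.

-6 dBV

Stage 1: overshoot 21 dB → 21/3 = 7 dB → -6 dBV.
Stage 2: below threshold (-6 ≤ 6); passes unchanged; output -6 dBV.
Stage 3: -6 dBV is at or below the -5 dBV threshold — no compression; output -6 dBV.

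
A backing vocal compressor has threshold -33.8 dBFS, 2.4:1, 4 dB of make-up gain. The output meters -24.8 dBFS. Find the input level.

-21.8 dBFS

Stripping the +4 dB make-up gives -28.8 dBFS at the gain stage.
The compressed level sits -28.8 − (-33.8) = 5 dB over threshold.
Undo the ratio: input overshoot = 5 × 2.4 = 12 dB, giving input = -21.8 dBFS.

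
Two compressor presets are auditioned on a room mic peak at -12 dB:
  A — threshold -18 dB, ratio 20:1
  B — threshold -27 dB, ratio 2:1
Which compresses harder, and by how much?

A: GR = 6 − 6/20 = 5.7 dB.
B: GR = 15 − 15/2 = 7.5 dB.
B applies 1.8 dB more gain reduction.

B, by 1.8 dB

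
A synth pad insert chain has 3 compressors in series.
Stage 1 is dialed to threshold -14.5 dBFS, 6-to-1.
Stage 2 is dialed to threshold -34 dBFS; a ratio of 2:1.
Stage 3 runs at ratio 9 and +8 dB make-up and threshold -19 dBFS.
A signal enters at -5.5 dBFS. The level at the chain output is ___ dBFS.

Stage 1: -5.5 dBFS is 9 dB over -14.5 dBFS; at 6:1 that becomes 1.5 dB over, giving -13 dBFS.
Stage 2: -13 dBFS is 21 dB over -34 dBFS; at 2:1 that becomes 10.5 dB over, giving -23.5 dBFS.
Stage 3: -23.5 dBFS is at or below the -19 dBFS threshold — no compression; make-up brings it to -15.5 dBFS.

-15.5 dBFS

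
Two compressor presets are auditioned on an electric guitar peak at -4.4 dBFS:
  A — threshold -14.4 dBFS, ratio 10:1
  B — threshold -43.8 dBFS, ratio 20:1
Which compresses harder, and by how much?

B, by 28.43 dB

A: 10 dB over, compressed to 1 dB over, so 9 dB of GR.
B: 39.4 dB over, compressed to 1.97 dB over, so 37.43 dB of GR.
B reduces 28.43 dB more.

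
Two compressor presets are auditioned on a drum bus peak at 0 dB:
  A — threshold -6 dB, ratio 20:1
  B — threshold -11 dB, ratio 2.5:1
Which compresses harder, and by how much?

A: overshoot 6 dB → output overshoot 0.3 dB → GR 5.7 dB.
B: overshoot 11 dB → output overshoot 4.4 dB → GR 6.6 dB.
Difference: 0.9 dB in favour of B.

B, by 0.9 dB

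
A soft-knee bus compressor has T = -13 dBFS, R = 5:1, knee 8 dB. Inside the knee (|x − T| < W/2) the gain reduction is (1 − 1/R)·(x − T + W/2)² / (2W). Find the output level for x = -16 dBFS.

-16.05 dBFS

x − T + W/2 = -16 − (-13) + 4 = 1.
GR = (1 − 1/5) × 1² / 16 = 0.8 × 1 / 16 = 0.05 dB.
Output = -16 − 0.05 = -16.05 dBFS.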